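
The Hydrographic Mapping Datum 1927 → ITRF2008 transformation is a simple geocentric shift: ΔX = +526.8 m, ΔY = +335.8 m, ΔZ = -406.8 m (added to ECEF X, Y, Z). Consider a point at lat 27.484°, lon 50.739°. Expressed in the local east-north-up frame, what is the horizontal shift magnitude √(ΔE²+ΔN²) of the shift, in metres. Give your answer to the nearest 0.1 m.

664.1 m

At φ = 27.484°, λ = 50.739°: sin φ = 0.461501, cos φ = 0.887140, sin λ = 0.774271, cos λ = 0.632854.
ΔE = −sin λ·ΔX + cos λ·ΔY = −(0.774271)·(526.8) + (0.632854)·(335.8) = -195.37 m.
ΔN = −sin φ cos λ·ΔX − sin φ sin λ·ΔY + cos φ·ΔZ = −(0.461501)(0.632854)(526.8) − (0.461501)(0.774271)(335.8) + (0.887140)(-406.8) = -634.74 m.
Horizontal magnitude = √(ΔE² + ΔN²) = √((-195.37)² + (-634.74)²) = 664.13 m.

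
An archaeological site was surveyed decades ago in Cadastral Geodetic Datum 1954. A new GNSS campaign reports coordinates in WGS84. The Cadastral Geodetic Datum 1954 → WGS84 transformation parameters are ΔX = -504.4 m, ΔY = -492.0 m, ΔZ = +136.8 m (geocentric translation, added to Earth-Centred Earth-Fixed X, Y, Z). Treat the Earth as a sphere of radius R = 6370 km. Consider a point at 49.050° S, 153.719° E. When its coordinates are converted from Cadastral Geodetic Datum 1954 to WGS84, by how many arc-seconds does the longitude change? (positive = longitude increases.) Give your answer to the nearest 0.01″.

sin φ = -0.755282, cos φ = 0.655400, sin λ = 0.442774, cos λ = -0.896633.
East component: ΔE = −sin λ·ΔX + cos λ·ΔY = −(0.442774)(-504.4) + (-0.896633)(-492.0) = 664.48 m.
1° of latitude spans πR/180 = 111177 m; at latitude φ, 1° of longitude spans that × cos φ = 72865.7 m, so Δλ = 664.48 / 72865.7 × 3600 = 32.829″.

Δλ = 32.83″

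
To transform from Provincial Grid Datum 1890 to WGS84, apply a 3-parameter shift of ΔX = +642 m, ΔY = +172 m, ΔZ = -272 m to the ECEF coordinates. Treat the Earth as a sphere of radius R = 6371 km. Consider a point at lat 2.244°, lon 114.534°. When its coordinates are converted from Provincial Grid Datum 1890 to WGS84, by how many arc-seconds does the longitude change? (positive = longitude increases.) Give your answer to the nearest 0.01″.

sin φ = 0.039155, cos φ = 0.999233, sin λ = 0.909715, cos λ = -0.415233.
East component: ΔE = −sin λ·ΔX + cos λ·ΔY = −(0.909715)(642) + (-0.415233)(172) = -655.46 m.
1° of latitude spans πR/180 = 111195 m; at latitude φ, 1° of longitude spans that × cos φ = 111109.7 m, so Δλ = -655.46 / 111109.7 × 3600 = -21.237″.

Δλ = -21.24″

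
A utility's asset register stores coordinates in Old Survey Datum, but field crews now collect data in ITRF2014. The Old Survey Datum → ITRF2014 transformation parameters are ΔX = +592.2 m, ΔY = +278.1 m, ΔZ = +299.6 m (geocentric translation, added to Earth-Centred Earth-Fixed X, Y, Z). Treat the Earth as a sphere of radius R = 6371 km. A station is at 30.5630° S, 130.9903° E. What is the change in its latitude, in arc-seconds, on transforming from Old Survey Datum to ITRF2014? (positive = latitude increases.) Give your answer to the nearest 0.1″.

sin φ = -0.508485, cos φ = 0.861071, sin λ = 0.754821, cos λ = -0.655931.
North component: ΔN = −sin φ cos λ·ΔX − sin φ sin λ·ΔY + cos φ·ΔZ = −(-0.508485)(-0.655931)(592.2) − (-0.508485)(0.754821)(278.1) + (0.861071)(299.6) = 167.20 m.
1° of latitude spans πR/180 = 111195 m, so Δφ = 167.20 / 111195 × 3600 = 5.413″.

Δφ = 5.4″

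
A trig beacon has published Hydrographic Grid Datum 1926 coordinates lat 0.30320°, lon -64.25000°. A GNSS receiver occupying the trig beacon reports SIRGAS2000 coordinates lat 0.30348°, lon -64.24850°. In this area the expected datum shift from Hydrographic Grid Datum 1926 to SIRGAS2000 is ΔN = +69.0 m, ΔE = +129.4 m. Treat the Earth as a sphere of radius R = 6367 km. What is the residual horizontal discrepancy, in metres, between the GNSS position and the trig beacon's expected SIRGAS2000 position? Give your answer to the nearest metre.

53 m

Observed coordinate differences: Δφ = +0.00028°, Δλ = +0.00150°.
Converting to metres (1° lat = 111125 m, cos φ = 0.999986): observed ΔN = 31.1 m, observed ΔE = 166.7 m.
Subtracting the expected shift leaves a residual of 31.1 − (69.0) = -37.9 m north and 166.7 − (129.4) = 37.3 m east.
Residual distance = √((-37.9)² + 37.3²) = 53.2 m.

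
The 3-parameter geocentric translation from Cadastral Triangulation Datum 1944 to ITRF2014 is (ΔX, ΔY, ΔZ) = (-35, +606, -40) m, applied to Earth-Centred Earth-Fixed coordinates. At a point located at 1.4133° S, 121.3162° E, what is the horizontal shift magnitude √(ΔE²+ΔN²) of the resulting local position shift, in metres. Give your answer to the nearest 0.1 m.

286.3 m

At φ = -1.4133°, λ = 121.3162°: sin φ = -0.024664, cos φ = 0.999696, sin λ = 0.854312, cos λ = -0.519761.
ΔE = −sin λ·ΔX + cos λ·ΔY = −(0.854312)·(-35) + (-0.519761)·(606) = -285.07 m.
ΔN = −sin φ cos λ·ΔX − sin φ sin λ·ΔY + cos φ·ΔZ = −(-0.024664)(-0.519761)(-35) − (-0.024664)(0.854312)(606) + (0.999696)(-40) = -26.77 m.
Horizontal magnitude = √(ΔE² + ΔN²) = √((-285.07)² + (-26.77)²) = 286.33 m.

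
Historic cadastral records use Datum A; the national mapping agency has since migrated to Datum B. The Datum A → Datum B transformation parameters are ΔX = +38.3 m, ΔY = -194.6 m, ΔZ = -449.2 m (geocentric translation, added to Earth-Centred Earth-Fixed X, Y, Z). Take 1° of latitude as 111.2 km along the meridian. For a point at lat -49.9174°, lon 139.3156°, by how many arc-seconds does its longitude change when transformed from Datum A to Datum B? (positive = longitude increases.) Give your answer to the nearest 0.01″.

Δλ = 6.16″

sin φ = -0.765117, cos φ = 0.643891, sin λ = 0.651892, cos λ = -0.758312.
East component: ΔE = −sin λ·ΔX + cos λ·ΔY = −(0.651892)(38.3) + (-0.758312)(-194.6) = 122.60 m.
1° of latitude spans 111200 m; at latitude φ, 1° of longitude spans that × cos φ = 71600.7 m, so Δλ = 122.60 / 71600.7 × 3600 = 6.164″.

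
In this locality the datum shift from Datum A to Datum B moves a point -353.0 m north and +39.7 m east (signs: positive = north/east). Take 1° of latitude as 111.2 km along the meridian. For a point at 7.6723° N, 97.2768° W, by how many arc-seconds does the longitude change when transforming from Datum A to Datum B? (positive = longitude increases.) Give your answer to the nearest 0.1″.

At latitude 7.6723°, cos φ = 0.991048.
1° of longitude at this latitude = 111.2 × cos φ = 110.20 km, so Δλ = 39.7 / 110204.5 = 0.0003602° = 1.297″.

Δλ = 1.3″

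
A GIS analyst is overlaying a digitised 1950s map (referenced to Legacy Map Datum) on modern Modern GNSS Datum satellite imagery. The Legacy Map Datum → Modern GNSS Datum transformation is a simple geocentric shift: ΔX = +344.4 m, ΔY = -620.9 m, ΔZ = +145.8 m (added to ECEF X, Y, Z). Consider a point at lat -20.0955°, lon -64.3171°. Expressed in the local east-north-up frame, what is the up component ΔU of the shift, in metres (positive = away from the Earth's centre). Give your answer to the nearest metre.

The local up (radial) axis is (cos φ cos λ, cos φ sin λ, sin φ), giving ΔU = 140.173 + 525.494 − 50.095 = 615.57 m.

ΔU = 616 m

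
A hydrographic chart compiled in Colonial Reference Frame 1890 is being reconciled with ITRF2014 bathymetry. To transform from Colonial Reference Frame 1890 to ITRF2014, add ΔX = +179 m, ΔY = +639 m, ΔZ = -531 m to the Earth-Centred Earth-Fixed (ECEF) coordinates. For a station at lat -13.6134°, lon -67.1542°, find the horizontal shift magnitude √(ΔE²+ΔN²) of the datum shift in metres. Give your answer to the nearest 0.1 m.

760.3 m

At φ = -13.6134°, λ = -67.1542°: sin φ = -0.235369, cos φ = 0.971906, sin λ = -0.921553, cos λ = 0.388252.
ΔE = −sin λ·ΔX + cos λ·ΔY = −(-0.921553)·(179) + (0.388252)·(639) = 413.05 m.
ΔN = −sin φ cos λ·ΔX − sin φ sin λ·ΔY + cos φ·ΔZ = −(-0.235369)(0.388252)(179) − (-0.235369)(-0.921553)(639) + (0.971906)(-531) = -638.33 m.
Horizontal magnitude = √(ΔE² + ΔN²) = √(413.05² + (-638.33)²) = 760.31 m.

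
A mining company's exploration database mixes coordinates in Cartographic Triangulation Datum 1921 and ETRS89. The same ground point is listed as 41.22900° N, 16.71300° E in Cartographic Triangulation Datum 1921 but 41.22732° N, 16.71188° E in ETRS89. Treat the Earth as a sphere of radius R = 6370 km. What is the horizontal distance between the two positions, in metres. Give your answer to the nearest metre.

209 m

Δφ = 41.22732° − 41.22900° = -0.00168°; Δλ = 16.71188° − 16.71300° = -0.00112°.
1° along a meridian = πR/180 = 111177 m.
ΔN = Δφ × 111177 = -186.8 m; ΔE = Δλ × 111177 × cos(41.22900°) = -0.00112 × 111177 × 0.752081 = -93.6 m.
Distance = √(ΔE² + ΔN²) = √((-93.6)² + (-186.8)²) = 208.9 m.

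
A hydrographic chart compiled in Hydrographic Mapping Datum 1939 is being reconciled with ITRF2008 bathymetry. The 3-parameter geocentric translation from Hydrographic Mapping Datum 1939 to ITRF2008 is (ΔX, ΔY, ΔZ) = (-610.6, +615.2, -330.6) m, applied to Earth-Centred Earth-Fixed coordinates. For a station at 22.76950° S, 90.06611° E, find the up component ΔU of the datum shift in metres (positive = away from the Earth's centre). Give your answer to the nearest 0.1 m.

ΔU = 695.9 m

At φ = -22.76950°, λ = 90.06611°: sin φ = -0.387025, cos φ = 0.922069, sin λ = 0.999999, cos λ = -0.001154.
ΔU = cos φ cos λ·ΔX + cos φ sin λ·ΔY + sin φ·ΔZ = (0.922069)(-0.001154)(-610.6) + (0.922069)(0.999999)(615.2) + (-0.387025)(-330.6) = 695.86 m.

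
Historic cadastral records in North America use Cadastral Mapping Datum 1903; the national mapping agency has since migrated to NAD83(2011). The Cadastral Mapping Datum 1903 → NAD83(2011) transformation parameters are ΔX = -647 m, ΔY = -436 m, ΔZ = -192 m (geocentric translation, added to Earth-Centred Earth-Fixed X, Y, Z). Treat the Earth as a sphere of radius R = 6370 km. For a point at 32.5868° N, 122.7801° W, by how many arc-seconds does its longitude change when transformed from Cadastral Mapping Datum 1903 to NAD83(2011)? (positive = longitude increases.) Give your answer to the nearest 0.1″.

sin φ = 0.538577, cos φ = 0.842576, sin λ = -0.840755, cos λ = -0.541416.
East component: ΔE = −sin λ·ΔX + cos λ·ΔY = −(-0.840755)(-647) + (-0.541416)(-436) = -307.91 m.
1° of latitude spans πR/180 = 111177 m; at latitude φ, 1° of longitude spans that × cos φ = 93675.5 m, so Δλ = -307.91 / 93675.5 × 3600 = -11.833″.

Δλ = -11.8″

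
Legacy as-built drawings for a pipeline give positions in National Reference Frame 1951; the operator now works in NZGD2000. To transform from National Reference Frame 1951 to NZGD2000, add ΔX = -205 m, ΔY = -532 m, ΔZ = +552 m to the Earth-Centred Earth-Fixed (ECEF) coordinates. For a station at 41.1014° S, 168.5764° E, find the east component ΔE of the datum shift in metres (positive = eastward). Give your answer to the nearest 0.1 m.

At φ = -41.1014°, λ = 168.5764°: sin φ = -0.657394, cos φ = 0.753547, sin λ = 0.198061, cos λ = -0.980190.
ΔE = −sin λ·ΔX + cos λ·ΔY = −(0.198061)·(-205) + (-0.980190)·(-532) = 562.06 m.

ΔE = 562.1 m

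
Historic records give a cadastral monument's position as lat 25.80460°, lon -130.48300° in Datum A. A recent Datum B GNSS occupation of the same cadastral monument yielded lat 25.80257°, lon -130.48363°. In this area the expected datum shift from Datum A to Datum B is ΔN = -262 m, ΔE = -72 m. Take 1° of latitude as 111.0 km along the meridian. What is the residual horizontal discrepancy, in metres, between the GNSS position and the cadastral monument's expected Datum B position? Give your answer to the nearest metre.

38 m

Observed coordinate differences: Δφ = -0.00203°, Δλ = -0.00063°.
Converting to metres (1° lat = 111000 m, cos φ = 0.900284): observed ΔN = -225.3 m, observed ΔE = -63.0 m.
Subtracting the expected shift leaves a residual of -225.3 − (-262) = 36.7 m north and -63.0 − (-72) = 9.0 m east.
Residual distance = √(36.7² + 9.0²) = 37.8 m.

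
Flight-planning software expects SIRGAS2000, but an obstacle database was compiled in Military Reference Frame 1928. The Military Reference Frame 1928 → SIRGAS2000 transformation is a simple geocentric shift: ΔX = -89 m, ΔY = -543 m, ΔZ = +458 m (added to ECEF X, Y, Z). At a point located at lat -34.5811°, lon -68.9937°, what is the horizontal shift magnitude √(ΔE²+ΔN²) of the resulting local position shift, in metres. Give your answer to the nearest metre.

The local east axis at (φ, λ) is (−sin λ, cos λ, 0), so ΔE = −sin(-68.9937°)·(-89) + cos(-68.9937°)·(-543) = -277.73 m.
The local north axis is (−sin φ cos λ, −sin φ sin λ, cos φ), giving ΔN = -18.108 + 287.710 + 377.082 = 646.68 m.
Horizontal magnitude = √(ΔE² + ΔN²) = √((-277.73)² + 646.68²) = 703.80 m.

704 m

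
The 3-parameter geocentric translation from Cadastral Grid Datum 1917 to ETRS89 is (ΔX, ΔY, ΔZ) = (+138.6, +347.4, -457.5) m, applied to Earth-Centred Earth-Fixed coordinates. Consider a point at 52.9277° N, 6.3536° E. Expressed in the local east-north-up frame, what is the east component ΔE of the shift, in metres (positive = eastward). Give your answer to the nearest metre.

The local east axis at (φ, λ) is (−sin λ, cos λ, 0), so ΔE = −sin(6.3536°)·138.6 + cos(6.3536°)·347.4 = 329.93 m.

ΔE = 330 m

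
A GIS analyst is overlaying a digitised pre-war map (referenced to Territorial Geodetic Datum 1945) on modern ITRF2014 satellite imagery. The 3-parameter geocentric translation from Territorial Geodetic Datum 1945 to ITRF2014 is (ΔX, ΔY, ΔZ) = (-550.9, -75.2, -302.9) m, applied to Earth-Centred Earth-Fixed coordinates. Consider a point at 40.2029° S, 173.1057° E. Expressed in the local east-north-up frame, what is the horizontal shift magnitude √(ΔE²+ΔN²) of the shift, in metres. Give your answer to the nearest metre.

At φ = -40.2029°, λ = 173.1057°: sin φ = -0.645496, cos φ = 0.763763, sin λ = 0.120038, cos λ = -0.992769.
ΔE = −sin λ·ΔX + cos λ·ΔY = −(0.120038)·(-550.9) + (-0.992769)·(-75.2) = 140.79 m.
ΔN = −sin φ cos λ·ΔX − sin φ sin λ·ΔY + cos φ·ΔZ = −(-0.645496)(-0.992769)(-550.9) − (-0.645496)(0.120038)(-75.2) + (0.763763)(-302.9) = 115.86 m.
Horizontal magnitude = √(ΔE² + ΔN²) = √(140.79² + 115.86²) = 182.33 m.

182 m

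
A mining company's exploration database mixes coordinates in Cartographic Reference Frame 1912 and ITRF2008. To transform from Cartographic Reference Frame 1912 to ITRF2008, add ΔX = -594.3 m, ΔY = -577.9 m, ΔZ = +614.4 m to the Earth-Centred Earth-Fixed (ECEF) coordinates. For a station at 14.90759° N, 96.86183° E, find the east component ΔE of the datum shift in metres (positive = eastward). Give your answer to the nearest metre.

At φ = 14.90759°, λ = 96.86183°: sin φ = 0.257261, cos φ = 0.966342, sin λ = 0.992837, cos λ = -0.119475.
ΔE = −sin λ·ΔX + cos λ·ΔY = −(0.992837)·(-594.3) + (-0.119475)·(-577.9) = 659.09 m.

ΔE = 659 m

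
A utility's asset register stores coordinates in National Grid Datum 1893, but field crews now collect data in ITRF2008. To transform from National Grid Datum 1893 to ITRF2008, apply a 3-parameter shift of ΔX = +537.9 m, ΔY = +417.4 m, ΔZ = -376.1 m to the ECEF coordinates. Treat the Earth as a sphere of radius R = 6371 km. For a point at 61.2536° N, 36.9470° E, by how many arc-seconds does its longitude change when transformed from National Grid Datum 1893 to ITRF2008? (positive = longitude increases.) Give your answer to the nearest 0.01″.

Δλ = 0.69″

sin φ = 0.876757, cos φ = 0.480934, sin λ = 0.601076, cos λ = 0.799192.
East component: ΔE = −sin λ·ΔX + cos λ·ΔY = −(0.601076)(537.9) + (0.799192)(417.4) = 10.26 m.
1° of latitude spans πR/180 = 111195 m; at latitude φ, 1° of longitude spans that × cos φ = 53477.4 m, so Δλ = 10.26 / 53477.4 × 3600 = 0.691″.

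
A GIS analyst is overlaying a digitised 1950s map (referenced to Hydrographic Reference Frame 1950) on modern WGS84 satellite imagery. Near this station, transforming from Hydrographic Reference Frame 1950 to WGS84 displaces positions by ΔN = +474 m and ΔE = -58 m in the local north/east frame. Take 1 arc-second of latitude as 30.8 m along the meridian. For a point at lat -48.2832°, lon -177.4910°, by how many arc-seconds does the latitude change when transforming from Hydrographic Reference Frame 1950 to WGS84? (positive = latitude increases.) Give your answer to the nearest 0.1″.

Δφ = 15.4″

1″ of latitude = 30.80 m, so Δφ = 474.0 / 30.80 = 15.390″.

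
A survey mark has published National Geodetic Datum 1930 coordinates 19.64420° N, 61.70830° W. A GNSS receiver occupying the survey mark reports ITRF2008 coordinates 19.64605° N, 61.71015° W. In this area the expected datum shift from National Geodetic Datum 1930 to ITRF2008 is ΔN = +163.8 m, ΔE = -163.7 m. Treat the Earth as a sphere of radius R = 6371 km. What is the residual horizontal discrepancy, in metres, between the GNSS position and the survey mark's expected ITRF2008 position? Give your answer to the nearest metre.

52 m

Observed coordinate differences: Δφ = +0.00185°, Δλ = -0.00185°.
Converting to metres (1° lat = 111195 m, cos φ = 0.941798): observed ΔN = 205.7 m, observed ΔE = -193.7 m.
Subtracting the expected shift leaves a residual of 205.7 − (163.8) = 41.9 m north and -193.7 − (-163.7) = -30.0 m east.
Residual distance = √(41.9² + (-30.0)²) = 51.6 m.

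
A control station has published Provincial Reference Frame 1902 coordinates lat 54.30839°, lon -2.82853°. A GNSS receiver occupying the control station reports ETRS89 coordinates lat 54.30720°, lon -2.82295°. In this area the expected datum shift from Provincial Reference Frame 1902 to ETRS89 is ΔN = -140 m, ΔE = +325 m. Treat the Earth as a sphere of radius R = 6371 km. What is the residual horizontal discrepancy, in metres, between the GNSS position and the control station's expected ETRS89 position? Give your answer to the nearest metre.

38 m

Observed coordinate differences: Δφ = -0.00119°, Δλ = +0.00558°.
Converting to metres (1° lat = 111195 m, cos φ = 0.583422): observed ΔN = -132.3 m, observed ΔE = 362.0 m.
Subtracting the expected shift leaves a residual of -132.3 − (-140) = 7.7 m north and 362.0 − (325) = 37.0 m east.
Residual distance = √(7.7² + 37.0²) = 37.8 m.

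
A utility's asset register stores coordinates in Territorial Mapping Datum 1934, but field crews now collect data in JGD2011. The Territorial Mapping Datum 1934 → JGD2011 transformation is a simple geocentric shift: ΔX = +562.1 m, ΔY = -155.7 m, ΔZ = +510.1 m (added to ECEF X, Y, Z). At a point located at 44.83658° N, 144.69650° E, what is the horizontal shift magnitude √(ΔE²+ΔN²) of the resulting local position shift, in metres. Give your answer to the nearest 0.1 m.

The local east axis at (φ, λ) is (−sin λ, cos λ, 0), so ΔE = −sin(144.69650°)·562.1 + cos(144.69650°)·(-155.7) = -197.77 m.
The local north axis is (−sin φ cos λ, −sin φ sin λ, cos φ), giving ΔN = 323.445 + 63.444 + 361.722 = 748.61 m.
Horizontal magnitude = √(ΔE² + ΔN²) = √((-197.77)² + 748.61²) = 774.30 m.

774.3 m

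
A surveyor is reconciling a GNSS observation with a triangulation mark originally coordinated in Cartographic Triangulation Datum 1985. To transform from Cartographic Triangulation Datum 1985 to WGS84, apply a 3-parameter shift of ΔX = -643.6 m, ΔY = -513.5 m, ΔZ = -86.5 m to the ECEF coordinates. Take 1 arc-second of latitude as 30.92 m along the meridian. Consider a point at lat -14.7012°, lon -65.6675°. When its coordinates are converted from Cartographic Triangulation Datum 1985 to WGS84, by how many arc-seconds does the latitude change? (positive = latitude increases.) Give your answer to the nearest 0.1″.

Δφ = -1.0″

sin φ = -0.253778, cos φ = 0.967262, sin λ = -0.911170, cos λ = 0.412031.
North component: ΔN = −sin φ cos λ·ΔX − sin φ sin λ·ΔY + cos φ·ΔZ = −(-0.253778)(0.412031)(-643.6) − (-0.253778)(-0.911170)(-513.5) + (0.967262)(-86.5) = -32.23 m.
1° of latitude spans 3600 × 30.92 = 111312 m, so Δφ = -32.23 / 111312 × 3600 = -1.042″.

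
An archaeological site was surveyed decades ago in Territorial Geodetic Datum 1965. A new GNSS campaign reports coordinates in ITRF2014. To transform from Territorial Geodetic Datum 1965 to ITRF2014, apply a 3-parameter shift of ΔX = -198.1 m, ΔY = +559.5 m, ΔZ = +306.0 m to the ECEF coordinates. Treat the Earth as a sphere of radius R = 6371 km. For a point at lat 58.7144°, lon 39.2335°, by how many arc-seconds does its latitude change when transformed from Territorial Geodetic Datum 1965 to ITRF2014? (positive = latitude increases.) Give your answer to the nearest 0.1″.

Δφ = -0.4″

sin φ = 0.854589, cos φ = 0.519304, sin λ = 0.632482, cos λ = 0.774575.
North component: ΔN = −sin φ cos λ·ΔX − sin φ sin λ·ΔY + cos φ·ΔZ = −(0.854589)(0.774575)(-198.1) − (0.854589)(0.632482)(559.5) + (0.519304)(306.0) = -12.38 m.
1° of latitude spans πR/180 = 111195 m, so Δφ = -12.38 / 111195 × 3600 = -0.401″.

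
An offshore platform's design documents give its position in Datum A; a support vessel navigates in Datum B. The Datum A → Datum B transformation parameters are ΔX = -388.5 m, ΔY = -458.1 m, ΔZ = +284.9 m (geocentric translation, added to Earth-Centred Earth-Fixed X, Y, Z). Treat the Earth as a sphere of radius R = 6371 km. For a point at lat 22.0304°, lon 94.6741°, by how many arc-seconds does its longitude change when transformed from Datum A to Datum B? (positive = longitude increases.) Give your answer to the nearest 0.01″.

sin φ = 0.375098, cos φ = 0.926985, sin λ = 0.996674, cos λ = -0.081488.
East component: ΔE = −sin λ·ΔX + cos λ·ΔY = −(0.996674)(-388.5) + (-0.081488)(-458.1) = 424.54 m.
1° of latitude spans πR/180 = 111195 m; at latitude φ, 1° of longitude spans that × cos φ = 103076.0 m, so Δλ = 424.54 / 103076.0 × 3600 = 14.827″.

Δλ = 14.83″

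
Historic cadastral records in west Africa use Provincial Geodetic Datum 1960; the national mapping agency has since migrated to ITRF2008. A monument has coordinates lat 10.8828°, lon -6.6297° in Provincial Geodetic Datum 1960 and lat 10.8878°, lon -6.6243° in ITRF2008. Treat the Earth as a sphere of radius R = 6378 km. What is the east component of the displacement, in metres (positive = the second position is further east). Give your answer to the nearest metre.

ΔE = 590 m

Δφ = 10.8878° − 10.8828° = +0.0050°; Δλ = -6.6243° − -6.6297° = +0.0054°.
1° along a meridian = πR/180 = 111317 m.
ΔN = Δφ × 111317 = 556.6 m; ΔE = Δλ × 111317 × cos(10.8828°) = +0.0054 × 111317 × 0.982015 = 590.3 m.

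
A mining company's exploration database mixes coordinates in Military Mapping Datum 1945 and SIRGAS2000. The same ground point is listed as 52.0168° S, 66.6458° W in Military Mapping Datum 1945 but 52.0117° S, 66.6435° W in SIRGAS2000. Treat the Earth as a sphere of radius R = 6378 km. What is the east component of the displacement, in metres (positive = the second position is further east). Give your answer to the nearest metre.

ΔE = 158 m

Δφ = -52.0117° − -52.0168° = +0.0051°; Δλ = -66.6435° − -66.6458° = +0.0023°.
1° along a meridian = πR/180 = 111317 m.
ΔN = Δφ × 111317 = 567.7 m; ΔE = Δλ × 111317 × cos(-52.0168°) = +0.0023 × 111317 × 0.615430 = 157.6 m.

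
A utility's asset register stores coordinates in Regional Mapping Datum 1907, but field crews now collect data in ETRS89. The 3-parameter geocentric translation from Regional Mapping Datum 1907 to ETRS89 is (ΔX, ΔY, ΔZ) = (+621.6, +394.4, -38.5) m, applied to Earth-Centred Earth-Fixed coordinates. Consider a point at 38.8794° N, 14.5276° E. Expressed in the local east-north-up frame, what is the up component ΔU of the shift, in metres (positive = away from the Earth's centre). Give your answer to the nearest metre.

At φ = 38.8794°, λ = 14.5276°: sin φ = 0.627683, cos φ = 0.778469, sin λ = 0.250846, cos λ = 0.968027.
ΔU = cos φ cos λ·ΔX + cos φ sin λ·ΔY + sin φ·ΔZ = (0.778469)(0.968027)(621.6) + (0.778469)(0.250846)(394.4) + (0.627683)(-38.5) = 521.28 m.

ΔU = 521 m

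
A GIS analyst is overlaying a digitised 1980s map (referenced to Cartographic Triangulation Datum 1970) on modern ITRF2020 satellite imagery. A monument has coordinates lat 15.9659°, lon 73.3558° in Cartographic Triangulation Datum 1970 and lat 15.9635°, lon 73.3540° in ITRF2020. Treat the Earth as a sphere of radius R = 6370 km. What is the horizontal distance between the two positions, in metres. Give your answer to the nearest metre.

329 m

Δφ = 15.9635° − 15.9659° = -0.0024°; Δλ = 73.3540° − 73.3558° = -0.0018°.
1° along a meridian = πR/180 = 111177 m.
ΔN = Δφ × 111177 = -266.8 m; ΔE = Δλ × 111177 × cos(15.9659°) = -0.0018 × 111177 × 0.961426 = -192.4 m.
Distance = √(ΔE² + ΔN²) = √((-192.4)² + (-266.8)²) = 329.0 m.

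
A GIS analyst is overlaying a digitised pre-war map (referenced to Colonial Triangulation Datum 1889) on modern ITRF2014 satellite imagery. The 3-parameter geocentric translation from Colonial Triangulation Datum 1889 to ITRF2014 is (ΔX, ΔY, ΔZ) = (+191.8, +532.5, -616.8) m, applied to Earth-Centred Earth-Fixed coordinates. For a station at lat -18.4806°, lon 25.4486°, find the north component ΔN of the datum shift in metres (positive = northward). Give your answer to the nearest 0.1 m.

ΔN = -457.6 m

The local north axis is (−sin φ cos λ, −sin φ sin λ, cos φ), giving ΔN = 54.898 + 72.531 − 584.992 = -457.56 m.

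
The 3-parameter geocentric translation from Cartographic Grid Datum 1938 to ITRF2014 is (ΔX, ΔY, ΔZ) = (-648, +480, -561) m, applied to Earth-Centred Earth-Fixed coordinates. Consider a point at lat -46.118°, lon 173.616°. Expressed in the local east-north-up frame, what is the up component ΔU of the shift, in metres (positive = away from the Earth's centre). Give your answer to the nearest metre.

ΔU = 888 m

The local up (radial) axis is (cos φ cos λ, cos φ sin λ, sin φ), giving ΔU = 446.392 + 36.996 + 404.351 = 887.74 m.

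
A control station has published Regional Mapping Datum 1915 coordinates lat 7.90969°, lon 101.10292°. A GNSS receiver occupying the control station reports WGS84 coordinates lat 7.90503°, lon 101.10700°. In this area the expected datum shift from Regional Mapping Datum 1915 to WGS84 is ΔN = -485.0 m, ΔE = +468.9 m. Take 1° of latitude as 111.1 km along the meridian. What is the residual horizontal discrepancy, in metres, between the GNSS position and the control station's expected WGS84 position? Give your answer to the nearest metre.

38 m

Observed coordinate differences: Δφ = -0.00466°, Δλ = +0.00408°.
Converting to metres (1° lat = 111100 m, cos φ = 0.990486): observed ΔN = -517.7 m, observed ΔE = 449.0 m.
Subtracting the expected shift leaves a residual of -517.7 − (-485.0) = -32.7 m north and 449.0 − (468.9) = -19.9 m east.
Residual distance = √((-32.7)² + (-19.9)²) = 38.3 m.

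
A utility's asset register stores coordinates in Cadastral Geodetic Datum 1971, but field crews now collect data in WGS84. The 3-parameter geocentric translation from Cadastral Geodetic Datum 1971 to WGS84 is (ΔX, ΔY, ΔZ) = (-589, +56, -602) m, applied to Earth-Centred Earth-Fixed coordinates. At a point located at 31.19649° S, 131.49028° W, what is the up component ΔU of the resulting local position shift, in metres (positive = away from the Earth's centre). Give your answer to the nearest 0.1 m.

At φ = -31.19649°, λ = -131.49028°: sin φ = -0.517975, cos φ = 0.855396, sin λ = -0.749068, cos λ = -0.662493.
ΔU = cos φ cos λ·ΔX + cos φ sin λ·ΔY + sin φ·ΔZ = (0.855396)(-0.662493)(-589) + (0.855396)(-0.749068)(56) + (-0.517975)(-602) = 609.72 m.

ΔU = 609.7 m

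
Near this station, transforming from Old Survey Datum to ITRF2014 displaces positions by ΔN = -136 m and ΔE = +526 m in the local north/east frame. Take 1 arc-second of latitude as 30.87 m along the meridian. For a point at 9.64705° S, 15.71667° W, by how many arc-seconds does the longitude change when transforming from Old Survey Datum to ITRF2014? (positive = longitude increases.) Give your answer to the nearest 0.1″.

Δλ = 17.3″

At latitude -9.64705°, cos φ = 0.985859.
1″ of longitude at this latitude = 30.87 × cos φ = 30.4335 m, so Δλ = 526.0 / 30.4335 = 17.284″.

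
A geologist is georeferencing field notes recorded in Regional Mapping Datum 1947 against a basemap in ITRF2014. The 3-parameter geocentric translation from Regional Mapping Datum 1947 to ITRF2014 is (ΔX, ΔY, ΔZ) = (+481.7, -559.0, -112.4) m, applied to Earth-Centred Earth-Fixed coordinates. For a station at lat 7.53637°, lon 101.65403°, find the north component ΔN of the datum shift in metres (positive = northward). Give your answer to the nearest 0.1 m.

The local north axis is (−sin φ cos λ, −sin φ sin λ, cos φ), giving ΔN = 12.762 + 71.805 − 111.429 = -26.86 m.

ΔN = -26.9 m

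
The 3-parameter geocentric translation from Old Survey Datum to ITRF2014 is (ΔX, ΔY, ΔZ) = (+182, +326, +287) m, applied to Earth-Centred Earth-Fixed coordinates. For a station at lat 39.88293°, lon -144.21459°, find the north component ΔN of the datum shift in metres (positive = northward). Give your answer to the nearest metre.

ΔN = 437 m

At φ = 39.88293°, λ = -144.21459°: sin φ = 0.641221, cos φ = 0.767356, sin λ = -0.584751, cos λ = -0.811213.
ΔN = −sin φ cos λ·ΔX − sin φ sin λ·ΔY + cos φ·ΔZ = −(0.641221)(-0.811213)(182) − (0.641221)(-0.584751)(326) + (0.767356)(287) = 437.14 m.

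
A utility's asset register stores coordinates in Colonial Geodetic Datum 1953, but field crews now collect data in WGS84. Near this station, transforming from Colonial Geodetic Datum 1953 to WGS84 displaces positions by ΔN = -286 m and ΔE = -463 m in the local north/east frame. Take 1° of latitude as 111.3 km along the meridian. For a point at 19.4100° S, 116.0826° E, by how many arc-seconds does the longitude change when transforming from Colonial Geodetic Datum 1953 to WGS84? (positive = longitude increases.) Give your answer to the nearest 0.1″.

Δλ = -15.9″

At latitude -19.4100°, cos φ = 0.943165.
1° of longitude at this latitude = 111.3 × cos φ = 104.97 km, so Δλ = -463.0 / 104974.2 = -0.0044106° = -15.878″.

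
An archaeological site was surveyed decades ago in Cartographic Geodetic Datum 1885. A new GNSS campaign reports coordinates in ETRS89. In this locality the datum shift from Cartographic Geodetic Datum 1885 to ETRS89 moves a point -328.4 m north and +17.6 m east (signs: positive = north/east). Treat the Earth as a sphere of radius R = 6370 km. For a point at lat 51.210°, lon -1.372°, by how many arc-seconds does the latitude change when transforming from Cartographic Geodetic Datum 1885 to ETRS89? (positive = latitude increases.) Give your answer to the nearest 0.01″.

Δφ = -10.63″

On a sphere of radius R, 1 rad of latitude = R, so Δφ = ΔN / R = -328.4 / 6370000 = -5.1554e-05 rad = -10.634″.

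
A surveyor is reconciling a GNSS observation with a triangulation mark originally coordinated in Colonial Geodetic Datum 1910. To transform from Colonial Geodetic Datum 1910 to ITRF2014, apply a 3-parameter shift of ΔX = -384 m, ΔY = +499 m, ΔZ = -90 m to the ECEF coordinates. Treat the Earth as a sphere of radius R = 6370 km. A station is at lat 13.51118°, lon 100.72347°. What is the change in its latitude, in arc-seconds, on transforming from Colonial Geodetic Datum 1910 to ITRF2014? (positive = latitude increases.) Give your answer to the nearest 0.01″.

sin φ = 0.233635, cos φ = 0.972324, sin λ = 0.982537, cos λ = -0.186069.
North component: ΔN = −sin φ cos λ·ΔX − sin φ sin λ·ΔY + cos φ·ΔZ = −(0.233635)(-0.186069)(-384) − (0.233635)(0.982537)(499) + (0.972324)(-90) = -218.75 m.
1° of latitude spans πR/180 = 111177 m, so Δφ = -218.75 / 111177 × 3600 = -7.083″.

Δφ = -7.08″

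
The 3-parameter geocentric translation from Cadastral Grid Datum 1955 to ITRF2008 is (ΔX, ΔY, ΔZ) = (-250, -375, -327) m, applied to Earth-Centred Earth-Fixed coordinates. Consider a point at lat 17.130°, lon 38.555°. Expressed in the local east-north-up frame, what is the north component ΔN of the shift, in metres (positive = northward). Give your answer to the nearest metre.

At φ = 17.130°, λ = 38.555°: sin φ = 0.294541, cos φ = 0.955639, sin λ = 0.623266, cos λ = 0.782010.
ΔN = −sin φ cos λ·ΔX − sin φ sin λ·ΔY + cos φ·ΔZ = −(0.294541)(0.782010)(-250) − (0.294541)(0.623266)(-375) + (0.955639)(-327) = -186.07 m.

ΔN = -186 m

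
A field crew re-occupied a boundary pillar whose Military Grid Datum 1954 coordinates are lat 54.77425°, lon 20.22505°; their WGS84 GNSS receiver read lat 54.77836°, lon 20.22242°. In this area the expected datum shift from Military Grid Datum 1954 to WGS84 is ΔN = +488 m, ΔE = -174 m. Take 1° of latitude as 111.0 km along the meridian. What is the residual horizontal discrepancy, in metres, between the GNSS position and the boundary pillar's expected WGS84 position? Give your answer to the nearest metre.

32 m

Observed coordinate differences: Δφ = +0.00411°, Δλ = -0.00263°.
Converting to metres (1° lat = 111000 m, cos φ = 0.576800): observed ΔN = 456.2 m, observed ΔE = -168.4 m.
Subtracting the expected shift leaves a residual of 456.2 − (488) = -31.8 m north and -168.4 − (-174) = 5.6 m east.
Residual distance = √((-31.8)² + 5.6²) = 32.3 m.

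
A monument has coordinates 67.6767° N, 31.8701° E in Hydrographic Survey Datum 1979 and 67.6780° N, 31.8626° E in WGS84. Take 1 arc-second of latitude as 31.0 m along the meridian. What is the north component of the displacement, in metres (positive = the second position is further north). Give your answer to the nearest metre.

Δφ = 67.6780° − 67.6767° = +0.0013°; Δλ = 31.8626° − 31.8701° = -0.0075°.
1° of latitude = 3600 × 31.00 = 111600 m.
ΔN = Δφ × 111600 = 145.1 m; ΔE = Δλ × 111600 × cos(67.6767°) = -0.0075 × 111600 × 0.379832 = -317.9 m.

ΔN = 145 m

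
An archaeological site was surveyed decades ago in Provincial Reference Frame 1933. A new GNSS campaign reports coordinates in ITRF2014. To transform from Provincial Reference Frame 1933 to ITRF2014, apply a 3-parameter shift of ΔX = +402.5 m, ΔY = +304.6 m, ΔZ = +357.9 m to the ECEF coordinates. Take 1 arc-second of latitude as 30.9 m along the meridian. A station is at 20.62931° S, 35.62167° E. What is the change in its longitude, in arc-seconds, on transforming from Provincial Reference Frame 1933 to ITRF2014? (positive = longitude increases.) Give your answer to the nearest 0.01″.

sin φ = -0.352320, cos φ = 0.935879, sin λ = 0.582430, cos λ = 0.812881.
East component: ΔE = −sin λ·ΔX + cos λ·ΔY = −(0.582430)(402.5) + (0.812881)(304.6) = 13.18 m.
1° of latitude spans 3600 × 30.90 = 111240 m; at latitude φ, 1° of longitude spans that × cos φ = 104107.2 m, so Δλ = 13.18 / 104107.2 × 3600 = 0.456″.

Δλ = 0.46″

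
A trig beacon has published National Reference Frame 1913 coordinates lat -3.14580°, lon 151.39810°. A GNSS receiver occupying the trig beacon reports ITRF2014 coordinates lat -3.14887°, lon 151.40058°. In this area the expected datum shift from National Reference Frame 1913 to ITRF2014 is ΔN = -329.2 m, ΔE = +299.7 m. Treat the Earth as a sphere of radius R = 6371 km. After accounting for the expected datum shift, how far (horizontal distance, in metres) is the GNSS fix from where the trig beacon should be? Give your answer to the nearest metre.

Observed coordinate differences: Δφ = -0.00307°, Δλ = +0.00248°.
Converting to metres (1° lat = 111195 m, cos φ = 0.998493): observed ΔN = -341.4 m, observed ΔE = 275.3 m.
Subtracting the expected shift leaves a residual of -341.4 − (-329.2) = -12.2 m north and 275.3 − (299.7) = -24.4 m east.
Residual distance = √((-12.2)² + (-24.4)²) = 27.2 m.

27 m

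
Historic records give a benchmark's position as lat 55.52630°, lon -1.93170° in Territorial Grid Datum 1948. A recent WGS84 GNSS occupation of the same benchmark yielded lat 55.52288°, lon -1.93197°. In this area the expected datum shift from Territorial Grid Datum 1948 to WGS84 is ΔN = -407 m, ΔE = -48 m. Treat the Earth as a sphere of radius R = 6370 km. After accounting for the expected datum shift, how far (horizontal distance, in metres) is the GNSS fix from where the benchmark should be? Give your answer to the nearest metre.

41 m

Observed coordinate differences: Δφ = -0.00342°, Δλ = -0.00027°.
Converting to metres (1° lat = 111177 m, cos φ = 0.566028): observed ΔN = -380.2 m, observed ΔE = -17.0 m.
Subtracting the expected shift leaves a residual of -380.2 − (-407) = 26.8 m north and -17.0 − (-48) = 31.0 m east.
Residual distance = √(26.8² + 31.0²) = 41.0 m.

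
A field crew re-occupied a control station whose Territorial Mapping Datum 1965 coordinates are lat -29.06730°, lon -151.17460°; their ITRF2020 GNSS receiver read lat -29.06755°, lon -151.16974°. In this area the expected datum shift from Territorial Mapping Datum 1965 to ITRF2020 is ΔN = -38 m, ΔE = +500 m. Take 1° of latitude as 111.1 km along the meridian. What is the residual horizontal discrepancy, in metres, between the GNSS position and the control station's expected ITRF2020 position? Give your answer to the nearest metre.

Observed coordinate differences: Δφ = -0.00025°, Δλ = +0.00486°.
Converting to metres (1° lat = 111100 m, cos φ = 0.874050): observed ΔN = -27.8 m, observed ΔE = 471.9 m.
Subtracting the expected shift leaves a residual of -27.8 − (-38) = 10.2 m north and 471.9 − (500) = -28.1 m east.
Residual distance = √(10.2² + (-28.1)²) = 29.9 m.

30 m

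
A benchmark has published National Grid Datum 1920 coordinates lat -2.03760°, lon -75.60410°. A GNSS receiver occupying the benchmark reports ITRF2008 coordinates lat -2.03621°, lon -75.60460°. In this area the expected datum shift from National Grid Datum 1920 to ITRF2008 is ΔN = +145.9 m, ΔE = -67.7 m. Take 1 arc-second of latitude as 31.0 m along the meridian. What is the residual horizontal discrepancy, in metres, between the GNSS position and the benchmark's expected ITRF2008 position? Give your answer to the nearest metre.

15 m

Observed coordinate differences: Δφ = +0.00139°, Δλ = -0.00050°.
Converting to metres (1° lat = 111600 m, cos φ = 0.999368): observed ΔN = 155.1 m, observed ΔE = -55.8 m.
Subtracting the expected shift leaves a residual of 155.1 − (145.9) = 9.2 m north and -55.8 − (-67.7) = 11.9 m east.
Residual distance = √(9.2² + 11.9²) = 15.1 m.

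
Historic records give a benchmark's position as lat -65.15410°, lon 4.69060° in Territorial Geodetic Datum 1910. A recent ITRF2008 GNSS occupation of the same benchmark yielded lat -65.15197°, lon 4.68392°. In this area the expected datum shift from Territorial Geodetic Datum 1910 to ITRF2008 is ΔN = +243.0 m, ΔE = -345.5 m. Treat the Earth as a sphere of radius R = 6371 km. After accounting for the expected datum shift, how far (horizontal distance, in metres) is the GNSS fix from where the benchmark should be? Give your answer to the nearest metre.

34 m

Observed coordinate differences: Δφ = +0.00213°, Δλ = -0.00668°.
Converting to metres (1° lat = 111195 m, cos φ = 0.420179): observed ΔN = 236.8 m, observed ΔE = -312.1 m.
Subtracting the expected shift leaves a residual of 236.8 − (243.0) = -6.2 m north and -312.1 − (-345.5) = 33.4 m east.
Residual distance = √((-6.2)² + 33.4²) = 34.0 m.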